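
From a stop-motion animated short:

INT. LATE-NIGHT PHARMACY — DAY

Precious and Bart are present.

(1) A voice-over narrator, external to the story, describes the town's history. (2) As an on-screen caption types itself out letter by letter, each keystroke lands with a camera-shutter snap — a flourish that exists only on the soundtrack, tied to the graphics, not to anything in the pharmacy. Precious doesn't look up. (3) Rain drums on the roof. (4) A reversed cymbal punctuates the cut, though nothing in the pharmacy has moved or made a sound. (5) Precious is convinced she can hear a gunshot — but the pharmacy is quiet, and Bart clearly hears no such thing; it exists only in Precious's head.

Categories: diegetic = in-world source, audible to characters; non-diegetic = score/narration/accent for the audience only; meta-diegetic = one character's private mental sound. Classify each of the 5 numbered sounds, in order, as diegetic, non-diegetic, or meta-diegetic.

(1) is non-diegetic: commentary laid over the scene from outside the fiction.
Sound (2): sound married to a title/caption — outside the diegesis by definition, so non-diegetic.
(3) is diegetic: ambient/room sound belonging to the story's physical space.
(4) is non-diegetic: an editorial stinger — it belongs to the cut, not the story world.
(5) subjective to Precious: the pharmacy is silent and Bart hears nothing → meta-diegetic.

non-diegetic, non-diegetic, diegetic, non-diegetic, meta-diegetic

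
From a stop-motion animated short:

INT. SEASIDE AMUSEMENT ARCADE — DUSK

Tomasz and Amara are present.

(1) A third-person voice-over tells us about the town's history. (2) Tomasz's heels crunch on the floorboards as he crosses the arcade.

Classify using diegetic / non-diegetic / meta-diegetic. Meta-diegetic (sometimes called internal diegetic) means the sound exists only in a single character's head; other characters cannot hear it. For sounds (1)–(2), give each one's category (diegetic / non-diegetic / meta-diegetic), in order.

(1) commentary laid over the scene from outside the fiction → non-diegetic.
Sound (2): a character's body making contact with the set — an in-world sound, so diegetic.

non-diegetic, diegetic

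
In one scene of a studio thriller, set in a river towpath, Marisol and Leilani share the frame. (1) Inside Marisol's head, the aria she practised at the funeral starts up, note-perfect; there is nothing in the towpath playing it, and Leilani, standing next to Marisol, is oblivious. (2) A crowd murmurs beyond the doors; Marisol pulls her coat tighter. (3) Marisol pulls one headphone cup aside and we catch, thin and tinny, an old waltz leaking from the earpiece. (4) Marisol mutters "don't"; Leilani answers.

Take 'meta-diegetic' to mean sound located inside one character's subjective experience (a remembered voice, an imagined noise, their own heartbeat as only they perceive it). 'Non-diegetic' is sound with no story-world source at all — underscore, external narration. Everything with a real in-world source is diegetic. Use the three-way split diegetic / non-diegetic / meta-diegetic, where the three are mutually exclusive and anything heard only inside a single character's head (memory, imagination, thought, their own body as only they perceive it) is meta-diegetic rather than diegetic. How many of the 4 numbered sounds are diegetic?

(1) is meta-diegetic: remembered music, private to Marisol — Leilani is oblivious because it isn't in the room.
(2) it's the actual ambient sound of the location → diegetic.
Sound (3): it's leaking from a physical pair of headphones in the scene, so diegetic.
Sound (4): on-screen dialogue — Marisol speaks and Leilani is there to hear, so diegetic.
So 3 of the 4 are diegetic: (2), (3), (4).

3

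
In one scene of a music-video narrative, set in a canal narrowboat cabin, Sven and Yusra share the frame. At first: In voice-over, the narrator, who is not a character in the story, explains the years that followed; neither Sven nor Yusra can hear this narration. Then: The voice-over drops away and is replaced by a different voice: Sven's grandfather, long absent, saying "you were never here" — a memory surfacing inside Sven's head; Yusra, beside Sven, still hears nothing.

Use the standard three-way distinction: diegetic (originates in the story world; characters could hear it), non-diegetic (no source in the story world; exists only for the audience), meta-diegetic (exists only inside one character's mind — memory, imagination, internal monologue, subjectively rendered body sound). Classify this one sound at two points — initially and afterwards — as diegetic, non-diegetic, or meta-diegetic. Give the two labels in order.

non-diegetic, meta-diegetic

Initially: the external narrator addresses only the audience — outside the story world → non-diegetic.
Afterwards: the replacement voice is a memory inside Sven's mind specifically → meta-diegetic.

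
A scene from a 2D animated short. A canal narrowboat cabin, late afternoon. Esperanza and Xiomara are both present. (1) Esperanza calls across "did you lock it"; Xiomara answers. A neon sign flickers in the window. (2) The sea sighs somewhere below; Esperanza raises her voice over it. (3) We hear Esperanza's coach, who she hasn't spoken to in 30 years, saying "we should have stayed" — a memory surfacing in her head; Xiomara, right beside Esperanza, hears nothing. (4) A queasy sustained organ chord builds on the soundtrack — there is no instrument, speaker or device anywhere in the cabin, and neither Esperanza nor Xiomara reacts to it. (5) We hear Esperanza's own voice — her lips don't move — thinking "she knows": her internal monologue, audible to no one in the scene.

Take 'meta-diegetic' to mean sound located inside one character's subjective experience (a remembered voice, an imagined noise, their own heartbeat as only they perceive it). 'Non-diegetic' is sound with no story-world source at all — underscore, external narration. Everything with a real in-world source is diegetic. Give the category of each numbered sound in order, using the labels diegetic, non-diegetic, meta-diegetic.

diegetic, diegetic, meta-diegetic, non-diegetic, meta-diegetic

(1) Esperanza is a character speaking aloud in the scene → diegetic.
(2) it's the actual ambient sound of the location → diegetic.
Sound (3): the voice is a memory playing only inside Esperanza's mind; Xiomara can't hear it, so meta-diegetic.
(4) nothing in the cabin produces it and the characters don't hear it — pure soundtrack → non-diegetic.
(5) Esperanza's thought-voice: a private mental sound no other character can hear → meta-diegetic.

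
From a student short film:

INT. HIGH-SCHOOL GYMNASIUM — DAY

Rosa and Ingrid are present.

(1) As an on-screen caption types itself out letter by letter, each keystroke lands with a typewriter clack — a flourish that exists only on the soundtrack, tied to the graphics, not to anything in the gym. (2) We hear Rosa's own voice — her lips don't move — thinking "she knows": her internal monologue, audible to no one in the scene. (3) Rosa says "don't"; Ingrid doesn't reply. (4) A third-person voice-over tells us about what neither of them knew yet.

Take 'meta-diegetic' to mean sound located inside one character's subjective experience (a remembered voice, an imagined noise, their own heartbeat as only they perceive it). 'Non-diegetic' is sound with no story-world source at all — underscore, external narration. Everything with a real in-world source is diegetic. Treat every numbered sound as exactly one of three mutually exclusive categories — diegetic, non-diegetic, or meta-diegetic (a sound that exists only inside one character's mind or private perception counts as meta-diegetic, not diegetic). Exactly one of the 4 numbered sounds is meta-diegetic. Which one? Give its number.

2

Sound (1): sound married to a title/caption — outside the diegesis by definition, so non-diegetic.
(2) is meta-diegetic: internal monologue — inside Rosa's mind, not spoken into the scene.
(3) is diegetic: Rosa is a character speaking aloud in the scene.
(4) external voice-over — not a character, not heard by anyone in the scene → non-diegetic.
Only (2) is meta-diegetic.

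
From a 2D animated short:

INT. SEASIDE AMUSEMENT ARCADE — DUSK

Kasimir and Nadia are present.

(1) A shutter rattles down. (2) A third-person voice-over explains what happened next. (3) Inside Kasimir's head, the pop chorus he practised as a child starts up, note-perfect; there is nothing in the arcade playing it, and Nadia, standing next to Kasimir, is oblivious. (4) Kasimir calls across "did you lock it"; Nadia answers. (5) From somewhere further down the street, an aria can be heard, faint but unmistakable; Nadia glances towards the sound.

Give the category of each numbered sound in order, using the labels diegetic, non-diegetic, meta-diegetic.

diegetic, non-diegetic, meta-diegetic, diegetic, diegetic

(1) is diegetic: a shutter is a real object/event in the scene's world.
(2) is non-diegetic: the narrator exists outside the story world, addressing only the audience.
(3) it lives in Kasimir's subjectivity, not in the arcade → meta-diegetic.
Sound (4): spoken by a character present in the story world, so diegetic.
(5) it's coming from somewhere further down the street — a location within the story world — and Nadia reacts → diegetic.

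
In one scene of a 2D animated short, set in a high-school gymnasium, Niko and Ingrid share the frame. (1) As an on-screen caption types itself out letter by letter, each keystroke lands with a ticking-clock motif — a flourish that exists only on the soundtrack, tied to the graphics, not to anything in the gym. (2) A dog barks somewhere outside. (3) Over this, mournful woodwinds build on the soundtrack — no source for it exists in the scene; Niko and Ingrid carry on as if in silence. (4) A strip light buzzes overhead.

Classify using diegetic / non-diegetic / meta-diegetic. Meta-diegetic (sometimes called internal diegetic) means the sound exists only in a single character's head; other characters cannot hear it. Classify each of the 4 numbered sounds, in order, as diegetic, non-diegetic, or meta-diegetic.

non-diegetic, diegetic, non-diegetic, diegetic

(1) is non-diegetic: the caption isn't part of the story world, so neither is the sound tied to it.
Sound (2): an in-world source (a dog); characters could hear it, so diegetic.
(3) nothing in the gym produces it and the characters don't hear it — pure soundtrack → non-diegetic.
(4) is diegetic: ambient/room sound belonging to the story's physical space.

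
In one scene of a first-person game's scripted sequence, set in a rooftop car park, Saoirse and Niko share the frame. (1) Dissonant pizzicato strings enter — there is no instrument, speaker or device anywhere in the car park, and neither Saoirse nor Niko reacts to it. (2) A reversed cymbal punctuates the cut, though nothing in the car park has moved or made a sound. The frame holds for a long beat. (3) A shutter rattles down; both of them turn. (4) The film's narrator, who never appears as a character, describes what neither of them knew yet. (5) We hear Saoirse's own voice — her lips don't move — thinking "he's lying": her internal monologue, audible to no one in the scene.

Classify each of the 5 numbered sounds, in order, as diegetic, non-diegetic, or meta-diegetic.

non-diegetic, non-diegetic, diegetic, non-diegetic, meta-diegetic

(1) is non-diegetic: it has no source in the story world and no character can hear it — it's underscore.
(2) an editorial stinger — it belongs to the cut, not the story world → non-diegetic.
(3) is diegetic: a shutter is a real object/event in the scene's world.
(4) external voice-over — not a character, not heard by anyone in the scene → non-diegetic.
Sound (5): Saoirse's thought-voice: a private mental sound no other character can hear, so meta-diegetic.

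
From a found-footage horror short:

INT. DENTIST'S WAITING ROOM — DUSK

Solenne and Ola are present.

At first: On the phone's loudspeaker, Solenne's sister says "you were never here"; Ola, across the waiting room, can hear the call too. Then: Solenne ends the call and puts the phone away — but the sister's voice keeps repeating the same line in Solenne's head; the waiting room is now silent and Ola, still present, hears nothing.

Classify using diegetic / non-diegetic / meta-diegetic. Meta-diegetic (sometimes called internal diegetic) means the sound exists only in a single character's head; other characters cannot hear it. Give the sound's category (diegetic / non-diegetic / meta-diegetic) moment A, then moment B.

diegetic, meta-diegetic

Moment A: the loudspeaker is an in-world source; both Solenne and Ola hear the call → diegetic.
Moment B: with the phone off, the voice continues only as Solenne's private mental replay — Ola can't hear it → meta-diegetic.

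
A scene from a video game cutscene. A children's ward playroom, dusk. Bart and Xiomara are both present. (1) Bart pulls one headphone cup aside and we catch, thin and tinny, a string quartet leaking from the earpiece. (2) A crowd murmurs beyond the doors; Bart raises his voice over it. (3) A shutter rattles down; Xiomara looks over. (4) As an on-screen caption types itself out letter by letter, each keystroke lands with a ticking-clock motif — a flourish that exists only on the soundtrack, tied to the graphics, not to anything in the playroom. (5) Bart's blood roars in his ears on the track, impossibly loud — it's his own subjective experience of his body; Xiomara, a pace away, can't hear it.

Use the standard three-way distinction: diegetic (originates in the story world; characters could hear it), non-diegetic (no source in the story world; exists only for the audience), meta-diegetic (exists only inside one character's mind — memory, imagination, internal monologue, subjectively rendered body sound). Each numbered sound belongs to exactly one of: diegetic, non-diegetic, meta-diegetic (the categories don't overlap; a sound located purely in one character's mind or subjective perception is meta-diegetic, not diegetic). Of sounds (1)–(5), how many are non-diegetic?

1

Sound (1): it's leaking from a physical pair of headphones in the scene, so diegetic.
Sound (2): ambient/room sound belonging to the story's physical space, so diegetic.
(3) a shutter is a real object/event in the scene's world → diegetic.
(4) is non-diegetic: sound married to a title/caption — outside the diegesis by definition.
(5) point-of-audition from inside Bart's body; not a sound in the room → meta-diegetic.
Non-diegetic: (4) — that's 1.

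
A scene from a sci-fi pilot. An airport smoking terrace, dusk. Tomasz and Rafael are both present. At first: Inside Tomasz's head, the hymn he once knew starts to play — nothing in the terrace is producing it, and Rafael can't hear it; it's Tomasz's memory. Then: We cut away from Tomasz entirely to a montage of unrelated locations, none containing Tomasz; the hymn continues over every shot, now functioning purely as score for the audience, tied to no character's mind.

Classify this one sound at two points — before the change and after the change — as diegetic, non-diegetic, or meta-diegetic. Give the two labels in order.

meta-diegetic, non-diegetic

Before the change: the music lives inside Tomasz's mind alone; Rafael can't hear it → meta-diegetic.
After the change: once it plays over shots Tomasz isn't in, detached from any character's subjectivity, it's conventional underscore → non-diegetic.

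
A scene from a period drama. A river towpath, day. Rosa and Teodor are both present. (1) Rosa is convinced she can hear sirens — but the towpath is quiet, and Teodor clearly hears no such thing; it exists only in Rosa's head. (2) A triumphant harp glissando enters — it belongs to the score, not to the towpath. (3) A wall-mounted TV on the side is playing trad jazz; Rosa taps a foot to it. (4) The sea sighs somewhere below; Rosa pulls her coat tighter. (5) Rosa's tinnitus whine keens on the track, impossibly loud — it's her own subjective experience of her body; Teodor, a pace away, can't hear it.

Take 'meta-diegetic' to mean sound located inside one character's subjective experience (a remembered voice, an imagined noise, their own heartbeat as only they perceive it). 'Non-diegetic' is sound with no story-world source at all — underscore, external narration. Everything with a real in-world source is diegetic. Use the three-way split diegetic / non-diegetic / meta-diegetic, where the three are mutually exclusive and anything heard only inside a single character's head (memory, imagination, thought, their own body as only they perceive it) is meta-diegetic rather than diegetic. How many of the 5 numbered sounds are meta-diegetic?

2

Sound (1): the sound is imagined by Rosa; nothing in the story world is producing it and Teodor can't hear it, so meta-diegetic.
Sound (2): nothing in the towpath produces it and the characters don't hear it — pure soundtrack, so non-diegetic.
Sound (3): source music from a wall-mounted TV, which exists in the story world, so diegetic.
(4) ambient/room sound belonging to the story's physical space → diegetic.
Sound (5): it's Rosa's internal bodily sensation rendered as sound; only Rosa 'hears' it, so meta-diegetic.
Meta-diegetic: (1), (5) — that's 2.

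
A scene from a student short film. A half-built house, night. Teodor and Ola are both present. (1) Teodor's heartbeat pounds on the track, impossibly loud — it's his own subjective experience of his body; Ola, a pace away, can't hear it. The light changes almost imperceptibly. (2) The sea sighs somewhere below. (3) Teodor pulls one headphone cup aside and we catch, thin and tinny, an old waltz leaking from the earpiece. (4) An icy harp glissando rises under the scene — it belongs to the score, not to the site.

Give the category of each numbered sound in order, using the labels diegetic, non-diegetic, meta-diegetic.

Sound (1): point-of-audition from inside Teodor's body; not a sound in the room, so meta-diegetic.
Sound (2): it's the actual ambient sound of the location, so diegetic.
(3) is diegetic: the earpiece is a real device on Teodor's head — source music.
Sound (4): nothing in the site produces it and the characters don't hear it — pure soundtrack, so non-diegetic.

meta-diegetic, diegetic, diegetic, non-diegetic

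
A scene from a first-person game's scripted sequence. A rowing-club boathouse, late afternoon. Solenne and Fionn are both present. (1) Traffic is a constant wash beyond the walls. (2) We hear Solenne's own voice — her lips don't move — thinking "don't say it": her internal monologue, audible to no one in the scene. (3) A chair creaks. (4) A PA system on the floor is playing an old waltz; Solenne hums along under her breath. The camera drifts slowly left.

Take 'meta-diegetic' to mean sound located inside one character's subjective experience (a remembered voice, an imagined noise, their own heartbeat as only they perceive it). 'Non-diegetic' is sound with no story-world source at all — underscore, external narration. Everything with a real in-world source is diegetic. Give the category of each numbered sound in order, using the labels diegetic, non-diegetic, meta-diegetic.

Sound (1): ambient/room sound belonging to the story's physical space, so diegetic.
(2) is meta-diegetic: Solenne's thought-voice: a private mental sound no other character can hear.
(3) a chair is a real object/event in the scene's world → diegetic.
(4) the music comes from an on-screen device that Solenne responds to → diegetic.

diegetic, meta-diegetic, diegetic, diegetic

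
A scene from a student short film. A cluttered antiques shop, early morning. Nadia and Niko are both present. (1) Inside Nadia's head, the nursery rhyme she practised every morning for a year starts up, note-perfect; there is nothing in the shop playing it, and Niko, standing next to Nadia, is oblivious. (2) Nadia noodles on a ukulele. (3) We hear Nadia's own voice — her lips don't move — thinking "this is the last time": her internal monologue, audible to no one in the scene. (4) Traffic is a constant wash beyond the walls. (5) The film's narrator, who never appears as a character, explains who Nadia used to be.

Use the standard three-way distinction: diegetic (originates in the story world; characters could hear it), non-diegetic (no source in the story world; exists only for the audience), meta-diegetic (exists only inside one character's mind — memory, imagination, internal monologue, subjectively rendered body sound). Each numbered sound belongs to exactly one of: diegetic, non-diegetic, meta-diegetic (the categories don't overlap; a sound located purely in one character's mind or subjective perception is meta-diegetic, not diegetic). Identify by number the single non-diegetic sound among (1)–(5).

(1) is meta-diegetic: remembered music, private to Nadia — Niko is oblivious because it isn't in the room.
(2) is diegetic: the instrument and the performer are both in the scene.
(3) Nadia's thought-voice: a private mental sound no other character can hear → meta-diegetic.
(4) it's the actual ambient sound of the location → diegetic.
(5) is non-diegetic: commentary laid over the scene from outside the fiction.
Only (5) is non-diegetic.

5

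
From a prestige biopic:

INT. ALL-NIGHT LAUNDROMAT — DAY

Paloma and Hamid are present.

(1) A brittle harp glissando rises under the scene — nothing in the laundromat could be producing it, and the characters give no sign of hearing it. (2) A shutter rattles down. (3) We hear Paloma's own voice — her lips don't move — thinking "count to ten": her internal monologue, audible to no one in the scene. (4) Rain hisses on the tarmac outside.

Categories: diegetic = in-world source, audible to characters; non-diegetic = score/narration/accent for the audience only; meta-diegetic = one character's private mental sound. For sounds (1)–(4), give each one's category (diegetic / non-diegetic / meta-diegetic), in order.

non-diegetic, diegetic, meta-diegetic, diegetic

Sound (1): nothing in the laundromat produces it and the characters don't hear it — pure soundtrack, so non-diegetic.
(2) a shutter is a real object/event in the scene's world → diegetic.
(3) is meta-diegetic: Paloma's thought-voice: a private mental sound no other character can hear.
(4) is diegetic: rain is part of the location's real environment.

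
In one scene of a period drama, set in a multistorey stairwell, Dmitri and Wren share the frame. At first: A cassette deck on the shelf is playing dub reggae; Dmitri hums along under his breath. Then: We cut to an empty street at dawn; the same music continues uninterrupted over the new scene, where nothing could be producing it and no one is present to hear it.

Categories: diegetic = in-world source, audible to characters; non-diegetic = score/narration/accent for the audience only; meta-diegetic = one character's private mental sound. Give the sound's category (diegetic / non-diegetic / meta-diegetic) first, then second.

First: a cassette deck is a real in-scene source and Dmitri reacts to it → diegetic.
Second: there is no longer any in-world source and no one can hear it — it has become underscore → non-diegetic.

diegetic, non-diegetic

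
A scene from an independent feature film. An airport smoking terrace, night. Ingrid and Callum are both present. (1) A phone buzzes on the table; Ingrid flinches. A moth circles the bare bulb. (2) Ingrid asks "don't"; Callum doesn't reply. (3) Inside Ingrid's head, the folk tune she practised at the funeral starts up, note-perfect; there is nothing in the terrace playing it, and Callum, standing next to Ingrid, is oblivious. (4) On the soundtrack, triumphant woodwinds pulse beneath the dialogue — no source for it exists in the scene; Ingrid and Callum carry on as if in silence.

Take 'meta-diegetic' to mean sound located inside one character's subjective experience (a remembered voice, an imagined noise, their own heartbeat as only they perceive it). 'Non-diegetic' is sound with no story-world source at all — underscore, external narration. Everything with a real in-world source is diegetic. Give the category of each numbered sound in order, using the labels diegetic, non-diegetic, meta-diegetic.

(1) is diegetic: the sound comes from a phone physically present in the location.
(2) Ingrid is a character speaking aloud in the scene → diegetic.
Sound (3): the music is a memory playing inside Ingrid's mind alone; no real-world source, Callum can't hear it, so meta-diegetic.
Sound (4): score with no on-screen or off-screen source; it exists for the audience alone, so non-diegetic.

diegetic, diegetic, meta-diegetic, non-diegetic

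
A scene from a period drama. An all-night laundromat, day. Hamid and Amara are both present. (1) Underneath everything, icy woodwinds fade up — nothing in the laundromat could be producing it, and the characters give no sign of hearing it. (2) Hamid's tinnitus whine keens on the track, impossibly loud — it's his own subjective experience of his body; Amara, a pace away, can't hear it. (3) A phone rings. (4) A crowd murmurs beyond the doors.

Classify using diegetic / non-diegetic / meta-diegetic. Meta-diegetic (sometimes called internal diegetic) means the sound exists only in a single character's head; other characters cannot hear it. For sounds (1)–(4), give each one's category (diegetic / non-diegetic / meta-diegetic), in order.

(1) score with no on-screen or off-screen source; it exists for the audience alone → non-diegetic.
(2) it's Hamid's internal bodily sensation rendered as sound; only Hamid 'hears' it → meta-diegetic.
(3) the sound comes from a phone physically present in the location → diegetic.
(4) is diegetic: a crowd is part of the location's real environment.

non-diegetic, meta-diegetic, diegetic, diegetic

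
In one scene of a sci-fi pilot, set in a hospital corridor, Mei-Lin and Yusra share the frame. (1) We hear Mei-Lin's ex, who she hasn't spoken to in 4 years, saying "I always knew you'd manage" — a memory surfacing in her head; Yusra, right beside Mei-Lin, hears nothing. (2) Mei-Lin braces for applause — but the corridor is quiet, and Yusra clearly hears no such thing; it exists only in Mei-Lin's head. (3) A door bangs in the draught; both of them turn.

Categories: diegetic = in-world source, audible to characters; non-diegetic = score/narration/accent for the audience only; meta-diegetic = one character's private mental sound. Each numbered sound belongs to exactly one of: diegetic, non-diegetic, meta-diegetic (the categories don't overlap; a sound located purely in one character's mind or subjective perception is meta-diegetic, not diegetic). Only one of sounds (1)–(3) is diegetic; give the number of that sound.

3

(1) is meta-diegetic: a remembered line, private to Mei-Lin — not present in the room, not audible to Yusra.
Sound (2): subjective to Mei-Lin: the corridor is silent and Yusra hears nothing, so meta-diegetic.
(3) a door is a real object/event in the scene's world → diegetic.
Only (3) is diegetic.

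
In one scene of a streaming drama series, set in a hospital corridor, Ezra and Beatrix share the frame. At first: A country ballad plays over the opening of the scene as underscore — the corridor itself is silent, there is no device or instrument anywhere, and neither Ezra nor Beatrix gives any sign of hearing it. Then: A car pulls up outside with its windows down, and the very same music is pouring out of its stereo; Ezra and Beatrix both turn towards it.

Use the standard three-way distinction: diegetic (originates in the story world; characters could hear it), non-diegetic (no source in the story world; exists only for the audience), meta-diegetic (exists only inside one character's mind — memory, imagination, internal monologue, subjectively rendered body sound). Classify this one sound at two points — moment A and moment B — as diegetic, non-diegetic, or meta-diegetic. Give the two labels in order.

non-diegetic, diegetic

Moment A: no in-world source exists and no character can hear it — underscore → non-diegetic.
Moment B: the car stereo is now a real source in the story world and the characters hear it → diegetic.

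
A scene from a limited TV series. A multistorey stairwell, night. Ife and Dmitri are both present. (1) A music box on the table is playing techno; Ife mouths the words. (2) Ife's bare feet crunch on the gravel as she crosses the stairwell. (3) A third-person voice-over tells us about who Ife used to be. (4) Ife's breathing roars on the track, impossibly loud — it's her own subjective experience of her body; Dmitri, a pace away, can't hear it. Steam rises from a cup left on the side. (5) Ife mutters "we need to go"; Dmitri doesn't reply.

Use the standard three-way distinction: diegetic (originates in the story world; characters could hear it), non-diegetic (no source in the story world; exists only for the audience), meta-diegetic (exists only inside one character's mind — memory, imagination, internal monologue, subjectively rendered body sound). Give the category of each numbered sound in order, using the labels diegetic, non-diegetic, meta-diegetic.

diegetic, diegetic, non-diegetic, meta-diegetic, diegetic

(1) the music comes from an on-screen device that Ife responds to → diegetic.
(2) Ife's footsteps are produced in the story world → diegetic.
(3) is non-diegetic: the narrator exists outside the story world, addressing only the audience.
(4) point-of-audition from inside Ife's body; not a sound in the room → meta-diegetic.
Sound (5): on-screen dialogue — Ife speaks and Dmitri is there to hear, so diegetic.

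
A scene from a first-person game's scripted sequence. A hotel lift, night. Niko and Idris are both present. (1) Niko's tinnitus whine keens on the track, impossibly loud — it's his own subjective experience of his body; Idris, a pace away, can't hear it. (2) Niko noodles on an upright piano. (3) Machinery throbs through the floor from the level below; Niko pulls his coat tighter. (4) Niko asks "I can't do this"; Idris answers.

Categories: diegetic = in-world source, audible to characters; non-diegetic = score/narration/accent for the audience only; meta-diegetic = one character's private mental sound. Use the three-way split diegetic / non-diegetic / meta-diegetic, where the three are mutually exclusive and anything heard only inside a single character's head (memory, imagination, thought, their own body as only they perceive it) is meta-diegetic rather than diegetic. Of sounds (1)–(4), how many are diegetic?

Sound (1): point-of-audition from inside Niko's body; not a sound in the room, so meta-diegetic.
(2) Niko is producing the music live, in the story world → diegetic.
Sound (3): it's the actual ambient sound of the location, so diegetic.
Sound (4): Niko is a character speaking aloud in the scene, so diegetic.
Diegetic: (2), (3), (4) — that's 3.

3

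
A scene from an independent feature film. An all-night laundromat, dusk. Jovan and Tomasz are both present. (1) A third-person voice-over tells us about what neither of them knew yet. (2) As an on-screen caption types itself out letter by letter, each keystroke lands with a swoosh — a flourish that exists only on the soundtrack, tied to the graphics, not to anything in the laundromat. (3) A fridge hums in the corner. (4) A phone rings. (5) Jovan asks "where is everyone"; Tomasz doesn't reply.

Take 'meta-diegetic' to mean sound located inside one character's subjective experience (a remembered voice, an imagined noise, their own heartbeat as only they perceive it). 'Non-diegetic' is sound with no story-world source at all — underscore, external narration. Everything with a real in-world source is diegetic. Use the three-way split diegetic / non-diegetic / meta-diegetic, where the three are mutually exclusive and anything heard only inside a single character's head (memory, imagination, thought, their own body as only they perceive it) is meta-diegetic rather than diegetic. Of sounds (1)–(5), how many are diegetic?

3

(1) is non-diegetic: external voice-over — not a character, not heard by anyone in the scene.
Sound (2): the caption isn't part of the story world, so neither is the sound tied to it, so non-diegetic.
(3) is diegetic: it's the actual ambient sound of the location.
(4) the sound comes from a phone physically present in the location → diegetic.
(5) spoken by a character present in the story world → diegetic.
Diegetic: (3), (4), (5) — that's 3.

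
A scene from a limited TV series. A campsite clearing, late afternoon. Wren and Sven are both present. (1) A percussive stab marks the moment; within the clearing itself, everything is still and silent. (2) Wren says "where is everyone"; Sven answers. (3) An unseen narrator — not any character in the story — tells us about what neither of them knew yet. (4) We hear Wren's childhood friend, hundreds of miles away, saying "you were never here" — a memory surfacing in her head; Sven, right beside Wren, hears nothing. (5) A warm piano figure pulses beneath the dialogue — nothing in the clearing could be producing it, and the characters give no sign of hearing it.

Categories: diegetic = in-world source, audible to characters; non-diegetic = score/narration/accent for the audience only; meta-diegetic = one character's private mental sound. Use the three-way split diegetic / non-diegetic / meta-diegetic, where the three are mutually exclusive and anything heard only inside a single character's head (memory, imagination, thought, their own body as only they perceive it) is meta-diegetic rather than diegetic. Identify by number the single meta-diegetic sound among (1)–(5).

4

(1) is non-diegetic: it's a sound-design accent with no in-world source; no one in the scene can hear it.
(2) Wren is a character speaking aloud in the scene → diegetic.
(3) the narrator exists outside the story world, addressing only the audience → non-diegetic.
(4) is meta-diegetic: a remembered line, private to Wren — not present in the room, not audible to Sven.
(5) score with no on-screen or off-screen source; it exists for the audience alone → non-diegetic.
Only (4) is meta-diegetic.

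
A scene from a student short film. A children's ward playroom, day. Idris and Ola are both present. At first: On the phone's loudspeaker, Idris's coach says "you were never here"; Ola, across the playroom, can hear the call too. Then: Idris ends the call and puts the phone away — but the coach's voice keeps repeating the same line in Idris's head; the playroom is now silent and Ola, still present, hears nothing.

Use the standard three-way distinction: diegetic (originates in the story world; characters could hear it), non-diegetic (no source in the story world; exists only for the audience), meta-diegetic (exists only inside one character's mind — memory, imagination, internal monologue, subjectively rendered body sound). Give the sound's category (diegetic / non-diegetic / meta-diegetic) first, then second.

diegetic, meta-diegetic

First: the loudspeaker is an in-world source; both Idris and Ola hear the call → diegetic.
Second: with the phone off, the voice continues only as Idris's private mental replay — Ola can't hear it → meta-diegetic.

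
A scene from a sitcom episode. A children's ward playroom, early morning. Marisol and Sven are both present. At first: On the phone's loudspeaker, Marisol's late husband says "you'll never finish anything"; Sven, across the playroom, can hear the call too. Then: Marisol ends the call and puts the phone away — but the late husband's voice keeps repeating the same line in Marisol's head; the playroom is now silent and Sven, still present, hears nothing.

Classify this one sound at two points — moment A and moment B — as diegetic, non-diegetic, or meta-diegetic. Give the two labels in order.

diegetic, meta-diegetic

Moment A: the loudspeaker is an in-world source; both Marisol and Sven hear the call → diegetic.
Moment B: with the phone off, the voice continues only as Marisol's private mental replay — Sven can't hear it → meta-diegetic.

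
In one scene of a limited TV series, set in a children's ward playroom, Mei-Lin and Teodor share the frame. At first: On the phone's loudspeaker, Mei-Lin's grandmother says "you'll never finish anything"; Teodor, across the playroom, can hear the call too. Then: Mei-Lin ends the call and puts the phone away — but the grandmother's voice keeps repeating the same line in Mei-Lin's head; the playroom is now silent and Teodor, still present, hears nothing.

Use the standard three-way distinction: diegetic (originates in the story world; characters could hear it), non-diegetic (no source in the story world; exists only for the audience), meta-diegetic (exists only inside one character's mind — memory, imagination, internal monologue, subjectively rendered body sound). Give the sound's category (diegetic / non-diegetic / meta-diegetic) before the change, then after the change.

diegetic, meta-diegetic

Before the change: the loudspeaker is an in-world source; both Mei-Lin and Teodor hear the call → diegetic.
After the change: with the phone off, the voice continues only as Mei-Lin's private mental replay — Teodor can't hear it → meta-diegetic.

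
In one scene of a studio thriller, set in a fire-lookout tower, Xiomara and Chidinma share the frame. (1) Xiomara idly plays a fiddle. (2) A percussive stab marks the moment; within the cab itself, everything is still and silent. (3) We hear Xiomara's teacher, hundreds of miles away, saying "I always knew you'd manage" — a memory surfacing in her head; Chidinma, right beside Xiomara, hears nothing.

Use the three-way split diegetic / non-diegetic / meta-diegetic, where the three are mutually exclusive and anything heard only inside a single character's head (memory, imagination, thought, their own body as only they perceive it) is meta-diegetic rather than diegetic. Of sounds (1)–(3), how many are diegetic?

(1) is diegetic: a character is playing a fiddle on screen.
Sound (2): nothing in the scene produces it; it's an accent added for the audience, so non-diegetic.
Sound (3): it's Xiomara's recollection rendered as sound; the other character can't hear it, so meta-diegetic.
So 1 of the 3 is diegetic: (1).

1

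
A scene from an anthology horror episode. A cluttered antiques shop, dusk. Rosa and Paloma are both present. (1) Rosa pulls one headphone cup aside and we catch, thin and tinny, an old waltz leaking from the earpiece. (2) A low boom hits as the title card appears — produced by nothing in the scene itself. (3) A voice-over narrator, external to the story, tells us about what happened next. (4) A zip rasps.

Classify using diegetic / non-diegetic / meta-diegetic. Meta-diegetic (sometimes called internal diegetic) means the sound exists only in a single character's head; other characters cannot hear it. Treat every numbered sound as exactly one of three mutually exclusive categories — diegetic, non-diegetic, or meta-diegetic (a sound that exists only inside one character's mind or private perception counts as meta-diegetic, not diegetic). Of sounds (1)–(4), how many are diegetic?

(1) is diegetic: the earpiece is a real device on Rosa's head — source music.
(2) an editorial stinger — it belongs to the cut, not the story world → non-diegetic.
Sound (3): commentary laid over the scene from outside the fiction, so non-diegetic.
(4) an in-world source (a zip); characters could hear it → diegetic.
Diegetic: (1), (4) — that's 2.

2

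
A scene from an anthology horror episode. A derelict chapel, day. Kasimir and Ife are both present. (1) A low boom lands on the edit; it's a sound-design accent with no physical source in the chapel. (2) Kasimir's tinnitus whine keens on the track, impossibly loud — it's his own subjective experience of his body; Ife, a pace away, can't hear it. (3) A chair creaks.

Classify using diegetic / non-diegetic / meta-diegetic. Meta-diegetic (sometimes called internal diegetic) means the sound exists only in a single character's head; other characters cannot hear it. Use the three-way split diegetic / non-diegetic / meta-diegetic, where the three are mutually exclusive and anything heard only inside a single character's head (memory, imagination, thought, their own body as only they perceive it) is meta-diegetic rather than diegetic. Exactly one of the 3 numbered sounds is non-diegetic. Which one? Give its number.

(1) is non-diegetic: an editorial stinger — it belongs to the cut, not the story world.
(2) point-of-audition from inside Kasimir's body; not a sound in the room → meta-diegetic.
(3) is diegetic: an in-world source (a chair); characters could hear it.
Only (1) is non-diegetic.

1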